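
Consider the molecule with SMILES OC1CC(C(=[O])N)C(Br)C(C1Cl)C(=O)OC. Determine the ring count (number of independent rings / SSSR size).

In SMILES, each pair of matching ring-closure digits denotes one ring-closing bond; the number of such bonds equals the number of independent rings.
Ring-closure bonds here: 1.

1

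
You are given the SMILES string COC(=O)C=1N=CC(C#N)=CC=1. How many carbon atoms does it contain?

8

Count every carbon token in the SMILES (each C, including those in ring-closure positions and inside branches).
Carbon count: 8.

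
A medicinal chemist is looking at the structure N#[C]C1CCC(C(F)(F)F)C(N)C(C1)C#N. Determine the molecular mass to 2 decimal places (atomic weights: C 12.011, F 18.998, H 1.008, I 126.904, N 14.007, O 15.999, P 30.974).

First, the molecular formula is C10H12F3N3 (counting implicit H from valence).
  C: 10 × 12.011 = 120.110
  F: 3 × 18.998 = 56.994
  H: 12 × 1.008 = 12.096
  N: 3 × 14.007 = 42.021
Sum: 10×12.011 + 3×18.998 + 12×1.008 + 3×14.007 = 231.221 → 231.22 g/mol.

231.22 g/mol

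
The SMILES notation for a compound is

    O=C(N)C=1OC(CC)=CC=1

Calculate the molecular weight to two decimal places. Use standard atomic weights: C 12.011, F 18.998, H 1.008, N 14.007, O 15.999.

139.15 g/mol

First, the molecular formula is C7H9NO2 (counting implicit H from valence).
  C: 7 × 12.011 = 84.077
  H: 9 × 1.008 = 9.072
  N: 1 × 14.007 = 14.007
  O: 2 × 15.999 = 31.998
Sum: 7×12.011 + 9×1.008 + 1×14.007 + 2×15.999 = 139.154 → 139.15 g/mol.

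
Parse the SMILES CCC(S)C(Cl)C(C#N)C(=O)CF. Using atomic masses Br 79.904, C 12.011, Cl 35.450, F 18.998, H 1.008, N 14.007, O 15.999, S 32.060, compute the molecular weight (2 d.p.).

223.69 g/mol

First, the molecular formula is C8H11ClFNOS (counting implicit H from valence).
  C: 8 × 12.011 = 96.088
  Cl: 1 × 35.450 = 35.450
  F: 1 × 18.998 = 18.998
  H: 11 × 1.008 = 11.088
  N: 1 × 14.007 = 14.007
  O: 1 × 15.999 = 15.999
  S: 1 × 32.060 = 32.060
Sum: 8×12.011 + 1×35.450 + 1×18.998 + 11×1.008 + 1×14.007 + 1×15.999 + 1×32.060 = 223.690 → 223.69 g/mol.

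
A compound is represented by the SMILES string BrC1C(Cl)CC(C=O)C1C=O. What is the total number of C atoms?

Count every carbon token in the SMILES (each C, including those in ring-closure positions and inside branches).
Carbon count: 7.

7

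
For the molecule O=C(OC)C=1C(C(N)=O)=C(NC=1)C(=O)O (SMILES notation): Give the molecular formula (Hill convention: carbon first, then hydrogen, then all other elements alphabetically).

Walk through each heavy atom and fill implicit hydrogens from standard valence (C 4, N 3, O 2, S 2, halogen 1):
  atom 1: O, bond orders sum to 2 (valence 2) → 0 H
  atom 2: C, bond orders sum to 4 (valence 4) → 0 H
  atom 3: O, bond orders sum to 2 (valence 2) → 0 H
  atom 4: C, bond orders sum to 1 (valence 4) → 3 H
  atom 5: C, bond orders sum to 4 (valence 4) → 0 H
  atom 6: C, bond orders sum to 4 (valence 4) → 0 H
  atom 7: C, bond orders sum to 4 (valence 4) → 0 H
  atom 8: N, bond orders sum to 1 (valence 3) → 2 H
  atom 9: O, bond orders sum to 2 (valence 2) → 0 H
  atom 10: C, bond orders sum to 4 (valence 4) → 0 H
  atom 11: N, bond orders sum to 2 (valence 3) → 1 H
  atom 12: C, bond orders sum to 3 (valence 4) → 1 H
  atom 13: C, bond orders sum to 4 (valence 4) → 0 H
  atom 14: O, bond orders sum to 2 (valence 2) → 0 H
  atom 15: O, bond orders sum to 1 (valence 2) → 1 H
Totals → C:8, H:8, N:2, O:5.

C8H8N2O5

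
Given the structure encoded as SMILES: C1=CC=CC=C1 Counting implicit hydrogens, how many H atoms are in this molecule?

6

Walk through each heavy atom and fill implicit hydrogens from standard valence (C 4, N 3, O 2, S 2, halogen 1):
  atom 1: C, bond orders sum to 3 (valence 4) → 1 H
  atom 2: C, bond orders sum to 3 (valence 4) → 1 H
  atom 3: C, bond orders sum to 3 (valence 4) → 1 H
  atom 4: C, bond orders sum to 3 (valence 4) → 1 H
  atom 5: C, bond orders sum to 3 (valence 4) → 1 H
  atom 6: C, bond orders sum to 3 (valence 4) → 1 H
Total hydrogens: 6.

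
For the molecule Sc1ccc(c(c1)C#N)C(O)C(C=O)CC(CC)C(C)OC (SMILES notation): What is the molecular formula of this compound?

Walk through each heavy atom and fill implicit hydrogens from standard valence (C 4, N 3, O 2, S 2, halogen 1); for lowercase aromatic atoms, an aromatic c carries 1 H when it has two neighbours and 0 H with three, and aromatic n carries 0 H:
  atom 1: S, bond orders sum to 1 (valence 2) → 1 H
  atom 2: aromatic c, 3 neighbours → 0 H
  atom 3: aromatic c, 2 neighbours → 1 H
  atom 4: aromatic c, 2 neighbours → 1 H
  atom 5: aromatic c, 3 neighbours → 0 H
  atom 6: aromatic c, 3 neighbours → 0 H
  atom 7: aromatic c, 2 neighbours → 1 H
  atom 8: C, bond orders sum to 4 (valence 4) → 0 H
  atom 9: N, bond orders sum to 3 (valence 3) → 0 H
  atom 10: C, bond orders sum to 3 (valence 4) → 1 H
  atom 11: O, bond orders sum to 1 (valence 2) → 1 H
  atom 12: C, bond orders sum to 3 (valence 4) → 1 H
  atom 13: C, bond orders sum to 3 (valence 4) → 1 H
  atom 14: O, bond orders sum to 2 (valence 2) → 0 H
  atom 15: C, bond orders sum to 2 (valence 4) → 2 H
  atom 16: C, bond orders sum to 3 (valence 4) → 1 H
  atom 17: C, bond orders sum to 2 (valence 4) → 2 H
  atom 18: C, bond orders sum to 1 (valence 4) → 3 H
  atom 19: C, bond orders sum to 3 (valence 4) → 1 H
  atom 20: C, bond orders sum to 1 (valence 4) → 3 H
  atom 21: O, bond orders sum to 2 (valence 2) → 0 H
  atom 22: C, bond orders sum to 1 (valence 4) → 3 H
Totals → C:17, H:23, N:1, O:3, S:1.
In Hill order: C17H23NO3S.

C17H23NO3S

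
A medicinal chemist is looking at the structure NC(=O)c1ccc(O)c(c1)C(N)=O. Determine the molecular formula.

C8H8N2O3

Walk through each heavy atom and fill implicit hydrogens from standard valence (C 4, N 3, O 2, S 2, halogen 1); for lowercase aromatic atoms, an aromatic c carries 1 H when it has two neighbours and 0 H with three, and aromatic n carries 0 H:
  atom 1: N, bond orders sum to 1 (valence 3) → 2 H
  atom 2: C, bond orders sum to 4 (valence 4) → 0 H
  atom 3: O, bond orders sum to 2 (valence 2) → 0 H
  atom 4: aromatic c, 3 neighbours → 0 H
  atom 5: aromatic c, 2 neighbours → 1 H
  atom 6: aromatic c, 2 neighbours → 1 H
  atom 7: aromatic c, 3 neighbours → 0 H
  atom 8: O, bond orders sum to 1 (valence 2) → 1 H
  atom 9: aromatic c, 3 neighbours → 0 H
  atom 10: aromatic c, 2 neighbours → 1 H
  atom 11: C, bond orders sum to 4 (valence 4) → 0 H
  atom 12: N, bond orders sum to 1 (valence 3) → 2 H
  atom 13: O, bond orders sum to 2 (valence 2) → 0 H
Totals → C:8, H:8, N:2, O:3.
In Hill order: C8H8N2O3.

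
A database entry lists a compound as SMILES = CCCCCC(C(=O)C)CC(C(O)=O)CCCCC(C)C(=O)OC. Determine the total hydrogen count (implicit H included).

34

Walk through each heavy atom and fill implicit hydrogens from standard valence (C 4, N 3, O 2, S 2, halogen 1):
  atom 1: C, bond orders sum to 1 (valence 4) → 3 H
  atom 2: C, bond orders sum to 2 (valence 4) → 2 H
  atom 3: C, bond orders sum to 2 (valence 4) → 2 H
  atom 4: C, bond orders sum to 2 (valence 4) → 2 H
  atom 5: C, bond orders sum to 2 (valence 4) → 2 H
  atom 6: C, bond orders sum to 3 (valence 4) → 1 H
  atom 7: C, bond orders sum to 4 (valence 4) → 0 H
  atom 8: O, bond orders sum to 2 (valence 2) → 0 H
  atom 9: C, bond orders sum to 1 (valence 4) → 3 H
  atom 10: C, bond orders sum to 2 (valence 4) → 2 H
  atom 11: C, bond orders sum to 3 (valence 4) → 1 H
  atom 12: C, bond orders sum to 4 (valence 4) → 0 H
  atom 13: O, bond orders sum to 1 (valence 2) → 1 H
  atom 14: O, bond orders sum to 2 (valence 2) → 0 H
  atom 15: C, bond orders sum to 2 (valence 4) → 2 H
  atom 16: C, bond orders sum to 2 (valence 4) → 2 H
  atom 17: C, bond orders sum to 2 (valence 4) → 2 H
  atom 18: C, bond orders sum to 2 (valence 4) → 2 H
  atom 19: C, bond orders sum to 3 (valence 4) → 1 H
  atom 20: C, bond orders sum to 1 (valence 4) → 3 H
  atom 21: C, bond orders sum to 4 (valence 4) → 0 H
  atom 22: O, bond orders sum to 2 (valence 2) → 0 H
  atom 23: O, bond orders sum to 2 (valence 2) → 0 H
  atom 24: C, bond orders sum to 1 (valence 4) → 3 H
Total hydrogens: 34.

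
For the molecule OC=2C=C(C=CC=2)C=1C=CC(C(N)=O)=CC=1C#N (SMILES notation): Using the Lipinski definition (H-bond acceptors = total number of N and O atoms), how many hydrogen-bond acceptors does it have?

N atoms: 2; O atoms: 2.
Lipinski HBA = 2 + 2 = 4.

4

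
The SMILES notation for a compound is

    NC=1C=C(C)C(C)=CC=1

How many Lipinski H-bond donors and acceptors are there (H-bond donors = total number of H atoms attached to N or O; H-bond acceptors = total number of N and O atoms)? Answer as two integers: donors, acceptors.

2, 1

Donors: find every N or O and count the H atoms it carries.
  atom 1 (N): bond orders sum to 1 → 2 H
Lipinski HBD = 2.
Acceptors: N atoms = 1, O atoms = 0 → HBA = 1.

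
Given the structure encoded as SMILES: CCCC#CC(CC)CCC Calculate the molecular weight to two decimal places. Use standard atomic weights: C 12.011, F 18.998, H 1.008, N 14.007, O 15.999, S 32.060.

152.28 g/mol

First, the molecular formula is C11H20 (counting implicit H from valence).
  C: 11 × 12.011 = 132.121
  H: 20 × 1.008 = 20.160
Sum: 11×12.011 + 20×1.008 = 152.281 → 152.28 g/mol.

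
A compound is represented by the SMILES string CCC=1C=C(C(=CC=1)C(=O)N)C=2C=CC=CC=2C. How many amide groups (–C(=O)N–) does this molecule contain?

The amide motif appears at heavy-atom position 9 in the SMILES.
Amide count: 1.

1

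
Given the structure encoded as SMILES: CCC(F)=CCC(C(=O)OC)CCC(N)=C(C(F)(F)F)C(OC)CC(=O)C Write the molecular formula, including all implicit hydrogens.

C18H27F4NO4

Walk through each heavy atom and fill implicit hydrogens from standard valence (C 4, N 3, O 2, S 2, halogen 1):
  atom 1: C, bond orders sum to 1 (valence 4) → 3 H
  atom 2: C, bond orders sum to 2 (valence 4) → 2 H
  atom 3: C, bond orders sum to 4 (valence 4) → 0 H
  atom 4: F (halogen, monovalent) → 0 H
  atom 5: C, bond orders sum to 3 (valence 4) → 1 H
  atom 6: C, bond orders sum to 2 (valence 4) → 2 H
  atom 7: C, bond orders sum to 3 (valence 4) → 1 H
  atom 8: C, bond orders sum to 4 (valence 4) → 0 H
  atom 9: O, bond orders sum to 2 (valence 2) → 0 H
  atom 10: O, bond orders sum to 2 (valence 2) → 0 H
  atom 11: C, bond orders sum to 1 (valence 4) → 3 H
  atom 12: C, bond orders sum to 2 (valence 4) → 2 H
  atom 13: C, bond orders sum to 2 (valence 4) → 2 H
  atom 14: C, bond orders sum to 4 (valence 4) → 0 H
  atom 15: N, bond orders sum to 1 (valence 3) → 2 H
  atom 16: C, bond orders sum to 4 (valence 4) → 0 H
  atom 17: C, bond orders sum to 4 (valence 4) → 0 H
  atom 18: F (halogen, monovalent) → 0 H
  atom 19: F (halogen, monovalent) → 0 H
  atom 20: F (halogen, monovalent) → 0 H
  atom 21: C, bond orders sum to 3 (valence 4) → 1 H
  atom 22: O, bond orders sum to 2 (valence 2) → 0 H
  atom 23: C, bond orders sum to 1 (valence 4) → 3 H
  atom 24: C, bond orders sum to 2 (valence 4) → 2 H
  atom 25: C, bond orders sum to 4 (valence 4) → 0 H
  atom 26: O, bond orders sum to 2 (valence 2) → 0 H
  atom 27: C, bond orders sum to 1 (valence 4) → 3 H
Totals → C:18, H:27, F:4, N:1, O:4.
In Hill order: C18H27F4NO4.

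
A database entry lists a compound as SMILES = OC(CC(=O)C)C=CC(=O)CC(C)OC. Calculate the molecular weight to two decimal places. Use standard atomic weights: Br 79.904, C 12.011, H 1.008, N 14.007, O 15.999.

First, the molecular formula is C11H18O4 (counting implicit H from valence).
  C: 11 × 12.011 = 132.121
  H: 18 × 1.008 = 18.144
  O: 4 × 15.999 = 63.996
Sum: 11×12.011 + 18×1.008 + 4×15.999 = 214.261 → 214.26 g/mol.

214.26 g/mol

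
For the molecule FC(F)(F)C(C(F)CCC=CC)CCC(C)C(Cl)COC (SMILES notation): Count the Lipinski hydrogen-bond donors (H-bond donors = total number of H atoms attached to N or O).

0

Donors: find every N or O and count the H atoms it carries.
  atom 20 (O): bond orders sum to 2 → 0 H
Lipinski HBD = 0.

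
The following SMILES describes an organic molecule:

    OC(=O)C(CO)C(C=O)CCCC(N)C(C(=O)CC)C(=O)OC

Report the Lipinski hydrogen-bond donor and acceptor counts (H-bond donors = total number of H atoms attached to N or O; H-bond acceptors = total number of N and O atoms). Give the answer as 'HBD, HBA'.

Donors: find every N or O and count the H atoms it carries.
  atom 1 (O): bond orders sum to 1 → 1 H
  atom 3 (O): bond orders sum to 2 → 0 H
  atom 6 (O): bond orders sum to 1 → 1 H
  atom 9 (O): bond orders sum to 2 → 0 H
  atom 14 (N): bond orders sum to 1 → 2 H
  atom 17 (O): bond orders sum to 2 → 0 H
  atom 21 (O): bond orders sum to 2 → 0 H
  atom 22 (O): bond orders sum to 2 → 0 H
Lipinski HBD = 4.
Acceptors: N atoms = 1, O atoms = 7 → HBA = 8.

4, 8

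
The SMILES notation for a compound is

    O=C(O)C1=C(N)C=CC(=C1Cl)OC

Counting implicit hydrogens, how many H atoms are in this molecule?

8

Walk through each heavy atom and fill implicit hydrogens from standard valence (C 4, N 3, O 2, S 2, halogen 1):
  atom 1: O, bond orders sum to 2 (valence 2) → 0 H
  atom 2: C, bond orders sum to 4 (valence 4) → 0 H
  atom 3: O, bond orders sum to 1 (valence 2) → 1 H
  atom 4: C, bond orders sum to 4 (valence 4) → 0 H
  atom 5: C, bond orders sum to 4 (valence 4) → 0 H
  atom 6: N, bond orders sum to 1 (valence 3) → 2 H
  atom 7: C, bond orders sum to 3 (valence 4) → 1 H
  atom 8: C, bond orders sum to 3 (valence 4) → 1 H
  atom 9: C, bond orders sum to 4 (valence 4) → 0 H
  atom 10: C, bond orders sum to 4 (valence 4) → 0 H
  atom 11: Cl (halogen, monovalent) → 0 H
  atom 12: O, bond orders sum to 2 (valence 2) → 0 H
  atom 13: C, bond orders sum to 1 (valence 4) → 3 H
Total hydrogens: 8.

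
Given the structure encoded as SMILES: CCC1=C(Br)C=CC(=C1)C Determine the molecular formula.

C9H11Br

Walk through each heavy atom and fill implicit hydrogens from standard valence (C 4, N 3, O 2, S 2, halogen 1):
  atom 1: C, bond orders sum to 1 (valence 4) → 3 H
  atom 2: C, bond orders sum to 2 (valence 4) → 2 H
  atom 3: C, bond orders sum to 4 (valence 4) → 0 H
  atom 4: C, bond orders sum to 4 (valence 4) → 0 H
  atom 5: Br (halogen, monovalent) → 0 H
  atom 6: C, bond orders sum to 3 (valence 4) → 1 H
  atom 7: C, bond orders sum to 3 (valence 4) → 1 H
  atom 8: C, bond orders sum to 4 (valence 4) → 0 H
  atom 9: C, bond orders sum to 3 (valence 4) → 1 H
  atom 10: C, bond orders sum to 1 (valence 4) → 3 H
Totals → C:9, H:11, Br:1.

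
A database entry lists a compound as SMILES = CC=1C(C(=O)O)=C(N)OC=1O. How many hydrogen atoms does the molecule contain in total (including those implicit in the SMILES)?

Walk through each heavy atom and fill implicit hydrogens from standard valence (C 4, N 3, O 2, S 2, halogen 1):
  atom 1: C, bond orders sum to 1 (valence 4) → 3 H
  atom 2: C, bond orders sum to 4 (valence 4) → 0 H
  atom 3: C, bond orders sum to 4 (valence 4) → 0 H
  atom 4: C, bond orders sum to 4 (valence 4) → 0 H
  atom 5: O, bond orders sum to 2 (valence 2) → 0 H
  atom 6: O, bond orders sum to 1 (valence 2) → 1 H
  atom 7: C, bond orders sum to 4 (valence 4) → 0 H
  atom 8: N, bond orders sum to 1 (valence 3) → 2 H
  atom 9: O, bond orders sum to 2 (valence 2) → 0 H
  atom 10: C, bond orders sum to 4 (valence 4) → 0 H
  atom 11: O, bond orders sum to 1 (valence 2) → 1 H
Total hydrogens: 7.

7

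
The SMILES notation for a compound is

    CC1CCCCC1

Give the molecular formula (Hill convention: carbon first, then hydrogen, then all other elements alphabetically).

C7H14

Walk through each heavy atom and fill implicit hydrogens from standard valence (C 4, N 3, O 2, S 2, halogen 1):
  atom 1: C, bond orders sum to 1 (valence 4) → 3 H
  atom 2: C, bond orders sum to 3 (valence 4) → 1 H
  atom 3: C, bond orders sum to 2 (valence 4) → 2 H
  atom 4: C, bond orders sum to 2 (valence 4) → 2 H
  atom 5: C, bond orders sum to 2 (valence 4) → 2 H
  atom 6: C, bond orders sum to 2 (valence 4) → 2 H
  atom 7: C, bond orders sum to 2 (valence 4) → 2 H
Totals → C:7, H:14.
In Hill order: C7H14.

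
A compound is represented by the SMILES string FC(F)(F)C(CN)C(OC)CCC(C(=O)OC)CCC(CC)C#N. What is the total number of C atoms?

16

Count every carbon token in the SMILES (each C, including those in ring-closure positions and inside branches).
Carbon count: 16.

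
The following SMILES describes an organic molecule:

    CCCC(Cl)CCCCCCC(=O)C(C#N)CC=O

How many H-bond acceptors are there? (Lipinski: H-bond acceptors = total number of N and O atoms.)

3

N atoms: 1; O atoms: 2.
Lipinski HBA = 1 + 2 = 3.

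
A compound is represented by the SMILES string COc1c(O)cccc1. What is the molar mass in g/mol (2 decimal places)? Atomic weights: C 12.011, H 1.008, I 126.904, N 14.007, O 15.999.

First, the molecular formula is C7H8O2 (counting implicit H from valence).
  C: 7 × 12.011 = 84.077
  H: 8 × 1.008 = 8.064
  O: 2 × 15.999 = 31.998
Sum: 7×12.011 + 8×1.008 + 2×15.999 = 124.139 → 124.14 g/mol.

124.14 g/mol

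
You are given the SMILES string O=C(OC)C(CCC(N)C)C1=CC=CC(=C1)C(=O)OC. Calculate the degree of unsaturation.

Degree of unsaturation = (number of rings) + (number of π bonds).
Ring closures in the SMILES: 1.
π bonds: 5 double bonds (each 1 DoU) → 5 DoU from unsaturation.
Total DoU = 1 + 5 = 6.

6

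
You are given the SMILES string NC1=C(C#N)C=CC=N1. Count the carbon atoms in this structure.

Count every carbon token in the SMILES (each C, including those in ring-closure positions and inside branches).
Carbon count: 6.

6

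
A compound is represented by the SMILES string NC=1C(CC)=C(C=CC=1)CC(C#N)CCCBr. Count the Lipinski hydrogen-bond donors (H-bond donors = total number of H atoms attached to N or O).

Donors: find every N or O and count the H atoms it carries.
  atom 1 (N): bond orders sum to 1 → 2 H
  atom 13 (N): bond orders sum to 3 → 0 H
Lipinski HBD = 2.

2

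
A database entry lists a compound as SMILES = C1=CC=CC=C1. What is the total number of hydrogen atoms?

Walk through each heavy atom and fill implicit hydrogens from standard valence (C 4, N 3, O 2, S 2, halogen 1):
  atom 1: C, bond orders sum to 3 (valence 4) → 1 H
  atom 2: C, bond orders sum to 3 (valence 4) → 1 H
  atom 3: C, bond orders sum to 3 (valence 4) → 1 H
  atom 4: C, bond orders sum to 3 (valence 4) → 1 H
  atom 5: C, bond orders sum to 3 (valence 4) → 1 H
  atom 6: C, bond orders sum to 3 (valence 4) → 1 H
Total hydrogens: 6.

6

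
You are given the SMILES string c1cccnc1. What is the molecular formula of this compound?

C5H5N

Walk through each heavy atom and fill implicit hydrogens from standard valence (C 4, N 3, O 2, S 2, halogen 1); for lowercase aromatic atoms, an aromatic c carries 1 H when it has two neighbours and 0 H with three, and aromatic n carries 0 H:
  atom 1: aromatic c, 2 neighbours → 1 H
  atom 2: aromatic c, 2 neighbours → 1 H
  atom 3: aromatic c, 2 neighbours → 1 H
  atom 4: aromatic c, 2 neighbours → 1 H
  atom 5: aromatic n, 2 neighbours → 0 H
  atom 6: aromatic c, 2 neighbours → 1 H
Totals → C:5, H:5, N:1.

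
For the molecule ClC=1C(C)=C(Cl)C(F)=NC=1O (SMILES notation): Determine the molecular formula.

Walk through each heavy atom and fill implicit hydrogens from standard valence (C 4, N 3, O 2, S 2, halogen 1):
  atom 1: Cl (halogen, monovalent) → 0 H
  atom 2: C, bond orders sum to 4 (valence 4) → 0 H
  atom 3: C, bond orders sum to 4 (valence 4) → 0 H
  atom 4: C, bond orders sum to 1 (valence 4) → 3 H
  atom 5: C, bond orders sum to 4 (valence 4) → 0 H
  atom 6: Cl (halogen, monovalent) → 0 H
  atom 7: C, bond orders sum to 4 (valence 4) → 0 H
  atom 8: F (halogen, monovalent) → 0 H
  atom 9: N, bond orders sum to 3 (valence 3) → 0 H
  atom 10: C, bond orders sum to 4 (valence 4) → 0 H
  atom 11: O, bond orders sum to 1 (valence 2) → 1 H
Totals → C:6, H:4, Cl:2, F:1, N:1, O:1.
In Hill order: C6H4Cl2FNO.

C6H4Cl2FNO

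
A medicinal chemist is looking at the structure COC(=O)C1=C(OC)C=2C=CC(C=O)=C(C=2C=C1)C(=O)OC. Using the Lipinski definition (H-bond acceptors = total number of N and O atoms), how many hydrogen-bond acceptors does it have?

N atoms: 0; O atoms: 6.
Lipinski HBA = 0 + 6 = 6.

6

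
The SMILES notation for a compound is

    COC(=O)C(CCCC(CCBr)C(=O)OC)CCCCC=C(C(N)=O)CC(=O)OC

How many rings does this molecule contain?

0

In SMILES, each pair of matching ring-closure digits denotes one ring-closing bond; the number of such bonds equals the number of independent rings.
Ring-closure bonds here: 0.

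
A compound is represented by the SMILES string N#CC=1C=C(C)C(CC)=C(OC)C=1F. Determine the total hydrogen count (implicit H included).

12

Walk through each heavy atom and fill implicit hydrogens from standard valence (C 4, N 3, O 2, S 2, halogen 1):
  atom 1: N, bond orders sum to 3 (valence 3) → 0 H
  atom 2: C, bond orders sum to 4 (valence 4) → 0 H
  atom 3: C, bond orders sum to 4 (valence 4) → 0 H
  atom 4: C, bond orders sum to 3 (valence 4) → 1 H
  atom 5: C, bond orders sum to 4 (valence 4) → 0 H
  atom 6: C, bond orders sum to 1 (valence 4) → 3 H
  atom 7: C, bond orders sum to 4 (valence 4) → 0 H
  atom 8: C, bond orders sum to 2 (valence 4) → 2 H
  atom 9: C, bond orders sum to 1 (valence 4) → 3 H
  atom 10: C, bond orders sum to 4 (valence 4) → 0 H
  atom 11: O, bond orders sum to 2 (valence 2) → 0 H
  atom 12: C, bond orders sum to 1 (valence 4) → 3 H
  atom 13: C, bond orders sum to 4 (valence 4) → 0 H
  atom 14: F (halogen, monovalent) → 0 H
Total hydrogens: 12.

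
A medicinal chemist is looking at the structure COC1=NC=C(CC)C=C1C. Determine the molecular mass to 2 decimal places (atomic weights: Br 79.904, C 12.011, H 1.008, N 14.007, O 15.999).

First, the molecular formula is C9H13NO (counting implicit H from valence).
  C: 9 × 12.011 = 108.099
  H: 13 × 1.008 = 13.104
  N: 1 × 14.007 = 14.007
  O: 1 × 15.999 = 15.999
Sum: 9×12.011 + 13×1.008 + 1×14.007 + 1×15.999 = 151.209 → 151.21 g/mol.

151.21 g/mol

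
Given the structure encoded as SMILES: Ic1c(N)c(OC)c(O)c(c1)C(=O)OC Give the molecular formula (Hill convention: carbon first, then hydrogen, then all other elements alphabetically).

C9H10INO4

Walk through each heavy atom and fill implicit hydrogens from standard valence (C 4, N 3, O 2, S 2, halogen 1); for lowercase aromatic atoms, an aromatic c carries 1 H when it has two neighbours and 0 H with three, and aromatic n carries 0 H:
  atom 1: I (halogen, monovalent) → 0 H
  atom 2: aromatic c, 3 neighbours → 0 H
  atom 3: aromatic c, 3 neighbours → 0 H
  atom 4: N, bond orders sum to 1 (valence 3) → 2 H
  atom 5: aromatic c, 3 neighbours → 0 H
  atom 6: O, bond orders sum to 2 (valence 2) → 0 H
  atom 7: C, bond orders sum to 1 (valence 4) → 3 H
  atom 8: aromatic c, 3 neighbours → 0 H
  atom 9: O, bond orders sum to 1 (valence 2) → 1 H
  atom 10: aromatic c, 3 neighbours → 0 H
  atom 11: aromatic c, 2 neighbours → 1 H
  atom 12: C, bond orders sum to 4 (valence 4) → 0 H
  atom 13: O, bond orders sum to 2 (valence 2) → 0 H
  atom 14: O, bond orders sum to 2 (valence 2) → 0 H
  atom 15: C, bond orders sum to 1 (valence 4) → 3 H
Totals → C:9, H:10, I:1, N:1, O:4.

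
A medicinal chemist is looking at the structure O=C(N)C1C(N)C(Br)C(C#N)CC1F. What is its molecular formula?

Walk through each heavy atom and fill implicit hydrogens from standard valence (C 4, N 3, O 2, S 2, halogen 1):
  atom 1: O, bond orders sum to 2 (valence 2) → 0 H
  atom 2: C, bond orders sum to 4 (valence 4) → 0 H
  atom 3: N, bond orders sum to 1 (valence 3) → 2 H
  atom 4: C, bond orders sum to 3 (valence 4) → 1 H
  atom 5: C, bond orders sum to 3 (valence 4) → 1 H
  atom 6: N, bond orders sum to 1 (valence 3) → 2 H
  atom 7: C, bond orders sum to 3 (valence 4) → 1 H
  atom 8: Br (halogen, monovalent) → 0 H
  atom 9: C, bond orders sum to 3 (valence 4) → 1 H
  atom 10: C, bond orders sum to 4 (valence 4) → 0 H
  atom 11: N, bond orders sum to 3 (valence 3) → 0 H
  atom 12: C, bond orders sum to 2 (valence 4) → 2 H
  atom 13: C, bond orders sum to 3 (valence 4) → 1 H
  atom 14: F (halogen, monovalent) → 0 H
Totals → C:8, H:11, Br:1, F:1, N:3, O:1.

C8H11BrFN3O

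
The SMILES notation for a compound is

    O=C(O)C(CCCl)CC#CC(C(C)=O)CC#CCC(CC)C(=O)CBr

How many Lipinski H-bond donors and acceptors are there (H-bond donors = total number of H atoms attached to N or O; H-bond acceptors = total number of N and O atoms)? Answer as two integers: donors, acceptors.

1, 4

Donors: find every N or O and count the H atoms it carries.
  atom 1 (O): bond orders sum to 2 → 0 H
  atom 3 (O): bond orders sum to 1 → 1 H
  atom 14 (O): bond orders sum to 2 → 0 H
  atom 23 (O): bond orders sum to 2 → 0 H
Lipinski HBD = 1.
Acceptors: N atoms = 0, O atoms = 4 → HBA = 4.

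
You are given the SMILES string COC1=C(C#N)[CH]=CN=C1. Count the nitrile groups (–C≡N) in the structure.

1

The nitrile motif appears at heavy-atom position 5 in the SMILES.
Other groups present: 1 ether.
Nitrile count: 1.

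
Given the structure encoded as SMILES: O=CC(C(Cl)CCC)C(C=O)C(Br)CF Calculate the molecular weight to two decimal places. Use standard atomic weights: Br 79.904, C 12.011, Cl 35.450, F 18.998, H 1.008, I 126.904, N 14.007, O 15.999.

301.58 g/mol

First, the molecular formula is C10H15BrClFO2 (counting implicit H from valence).
  Br: 1 × 79.904 = 79.904
  C: 10 × 12.011 = 120.110
  Cl: 1 × 35.450 = 35.450
  F: 1 × 18.998 = 18.998
  H: 15 × 1.008 = 15.120
  O: 2 × 15.999 = 31.998
Sum: 1×79.904 + 10×12.011 + 1×35.450 + 1×18.998 + 15×1.008 + 2×15.999 = 301.580 → 301.58 g/mol.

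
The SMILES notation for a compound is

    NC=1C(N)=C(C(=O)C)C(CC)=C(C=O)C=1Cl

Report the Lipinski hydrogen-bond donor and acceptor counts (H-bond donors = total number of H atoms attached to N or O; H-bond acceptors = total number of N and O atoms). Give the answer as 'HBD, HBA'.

Donors: find every N or O and count the H atoms it carries.
  atom 1 (N): bond orders sum to 1 → 2 H
  atom 4 (N): bond orders sum to 1 → 2 H
  atom 7 (O): bond orders sum to 2 → 0 H
  atom 14 (O): bond orders sum to 2 → 0 H
Lipinski HBD = 4.
Acceptors: N atoms = 2, O atoms = 2 → HBA = 4.

4, 4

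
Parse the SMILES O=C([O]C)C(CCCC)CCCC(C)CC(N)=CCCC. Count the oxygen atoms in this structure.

2

Scan the SMILES for O atoms (remember two-letter symbols like Cl and Br are single atoms).
Oxygen count: 2.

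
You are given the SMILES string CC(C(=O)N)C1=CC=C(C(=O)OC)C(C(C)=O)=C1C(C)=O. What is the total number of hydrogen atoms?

17

Walk through each heavy atom and fill implicit hydrogens from standard valence (C 4, N 3, O 2, S 2, halogen 1):
  atom 1: C, bond orders sum to 1 (valence 4) → 3 H
  atom 2: C, bond orders sum to 3 (valence 4) → 1 H
  atom 3: C, bond orders sum to 4 (valence 4) → 0 H
  atom 4: O, bond orders sum to 2 (valence 2) → 0 H
  atom 5: N, bond orders sum to 1 (valence 3) → 2 H
  atom 6: C, bond orders sum to 4 (valence 4) → 0 H
  atom 7: C, bond orders sum to 3 (valence 4) → 1 H
  atom 8: C, bond orders sum to 3 (valence 4) → 1 H
  atom 9: C, bond orders sum to 4 (valence 4) → 0 H
  atom 10: C, bond orders sum to 4 (valence 4) → 0 H
  atom 11: O, bond orders sum to 2 (valence 2) → 0 H
  atom 12: O, bond orders sum to 2 (valence 2) → 0 H
  atom 13: C, bond orders sum to 1 (valence 4) → 3 H
  atom 14: C, bond orders sum to 4 (valence 4) → 0 H
  atom 15: C, bond orders sum to 4 (valence 4) → 0 H
  atom 16: C, bond orders sum to 1 (valence 4) → 3 H
  atom 17: O, bond orders sum to 2 (valence 2) → 0 H
  atom 18: C, bond orders sum to 4 (valence 4) → 0 H
  atom 19: C, bond orders sum to 4 (valence 4) → 0 H
  atom 20: C, bond orders sum to 1 (valence 4) → 3 H
  atom 21: O, bond orders sum to 2 (valence 2) → 0 H
Total hydrogens: 17.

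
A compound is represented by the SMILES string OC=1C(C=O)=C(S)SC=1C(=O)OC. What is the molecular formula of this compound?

Walk through each heavy atom and fill implicit hydrogens from standard valence (C 4, N 3, O 2, S 2, halogen 1):
  atom 1: O, bond orders sum to 1 (valence 2) → 1 H
  atom 2: C, bond orders sum to 4 (valence 4) → 0 H
  atom 3: C, bond orders sum to 4 (valence 4) → 0 H
  atom 4: C, bond orders sum to 3 (valence 4) → 1 H
  atom 5: O, bond orders sum to 2 (valence 2) → 0 H
  atom 6: C, bond orders sum to 4 (valence 4) → 0 H
  atom 7: S, bond orders sum to 1 (valence 2) → 1 H
  atom 8: S, bond orders sum to 2 (valence 2) → 0 H
  atom 9: C, bond orders sum to 4 (valence 4) → 0 H
  atom 10: C, bond orders sum to 4 (valence 4) → 0 H
  atom 11: O, bond orders sum to 2 (valence 2) → 0 H
  atom 12: O, bond orders sum to 2 (valence 2) → 0 H
  atom 13: C, bond orders sum to 1 (valence 4) → 3 H
Totals → C:7, H:6, O:4, S:2.

C7H6O4S2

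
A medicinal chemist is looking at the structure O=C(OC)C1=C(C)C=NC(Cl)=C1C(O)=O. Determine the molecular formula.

C9H8ClNO4

Walk through each heavy atom and fill implicit hydrogens from standard valence (C 4, N 3, O 2, S 2, halogen 1):
  atom 1: O, bond orders sum to 2 (valence 2) → 0 H
  atom 2: C, bond orders sum to 4 (valence 4) → 0 H
  atom 3: O, bond orders sum to 2 (valence 2) → 0 H
  atom 4: C, bond orders sum to 1 (valence 4) → 3 H
  atom 5: C, bond orders sum to 4 (valence 4) → 0 H
  atom 6: C, bond orders sum to 4 (valence 4) → 0 H
  atom 7: C, bond orders sum to 1 (valence 4) → 3 H
  atom 8: C, bond orders sum to 3 (valence 4) → 1 H
  atom 9: N, bond orders sum to 3 (valence 3) → 0 H
  atom 10: C, bond orders sum to 4 (valence 4) → 0 H
  atom 11: Cl (halogen, monovalent) → 0 H
  atom 12: C, bond orders sum to 4 (valence 4) → 0 H
  atom 13: C, bond orders sum to 4 (valence 4) → 0 H
  atom 14: O, bond orders sum to 1 (valence 2) → 1 H
  atom 15: O, bond orders sum to 2 (valence 2) → 0 H
Totals → C:9, H:8, Cl:1, N:1, O:4.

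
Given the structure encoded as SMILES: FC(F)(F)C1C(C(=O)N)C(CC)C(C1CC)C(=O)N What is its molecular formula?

C12H19F3N2O2

Walk through each heavy atom and fill implicit hydrogens from standard valence (C 4, N 3, O 2, S 2, halogen 1):
  atom 1: F (halogen, monovalent) → 0 H
  atom 2: C, bond orders sum to 4 (valence 4) → 0 H
  atom 3: F (halogen, monovalent) → 0 H
  atom 4: F (halogen, monovalent) → 0 H
  atom 5: C, bond orders sum to 3 (valence 4) → 1 H
  atom 6: C, bond orders sum to 3 (valence 4) → 1 H
  atom 7: C, bond orders sum to 4 (valence 4) → 0 H
  atom 8: O, bond orders sum to 2 (valence 2) → 0 H
  atom 9: N, bond orders sum to 1 (valence 3) → 2 H
  atom 10: C, bond orders sum to 3 (valence 4) → 1 H
  atom 11: C, bond orders sum to 2 (valence 4) → 2 H
  atom 12: C, bond orders sum to 1 (valence 4) → 3 H
  atom 13: C, bond orders sum to 3 (valence 4) → 1 H
  atom 14: C, bond orders sum to 3 (valence 4) → 1 H
  atom 15: C, bond orders sum to 2 (valence 4) → 2 H
  atom 16: C, bond orders sum to 1 (valence 4) → 3 H
  atom 17: C, bond orders sum to 4 (valence 4) → 0 H
  atom 18: O, bond orders sum to 2 (valence 2) → 0 H
  atom 19: N, bond orders sum to 1 (valence 3) → 2 H
Totals → C:12, H:19, F:3, N:2, O:2.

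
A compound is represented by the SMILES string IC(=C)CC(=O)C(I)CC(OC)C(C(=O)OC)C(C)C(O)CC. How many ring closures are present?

In SMILES, each pair of matching ring-closure digits denotes one ring-closing bond; the number of such bonds equals the number of independent rings.
Ring-closure bonds here: 0.

0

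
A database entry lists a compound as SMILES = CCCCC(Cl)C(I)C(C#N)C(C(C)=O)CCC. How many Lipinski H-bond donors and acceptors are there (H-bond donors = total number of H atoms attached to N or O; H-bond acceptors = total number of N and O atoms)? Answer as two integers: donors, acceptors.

0, 2

Donors: find every N or O and count the H atoms it carries.
  atom 11 (N): bond orders sum to 3 → 0 H
  atom 15 (O): bond orders sum to 2 → 0 H
Lipinski HBD = 0.
Acceptors: N atoms = 1, O atoms = 1 → HBA = 2.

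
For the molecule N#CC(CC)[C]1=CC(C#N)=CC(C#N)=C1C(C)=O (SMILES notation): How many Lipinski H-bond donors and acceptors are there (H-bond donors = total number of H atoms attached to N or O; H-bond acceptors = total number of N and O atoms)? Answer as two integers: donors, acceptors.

Donors: find every N or O and count the H atoms it carries.
  atom 1 (N): bond orders sum to 3 → 0 H
  atom 10 (N): bond orders sum to 3 → 0 H
  atom 14 (N): bond orders sum to 3 → 0 H
  atom 18 (O): bond orders sum to 2 → 0 H
Lipinski HBD = 0.
Acceptors: N atoms = 3, O atoms = 1 → HBA = 4.

0, 4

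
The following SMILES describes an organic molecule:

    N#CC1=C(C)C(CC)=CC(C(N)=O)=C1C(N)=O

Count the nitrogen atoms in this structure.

Scan the SMILES for N atoms (remember two-letter symbols like Cl and Br are single atoms).
Nitrogen count: 3.

3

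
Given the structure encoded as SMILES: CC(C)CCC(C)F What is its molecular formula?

C7H15F

Walk through each heavy atom and fill implicit hydrogens from standard valence (C 4, N 3, O 2, S 2, halogen 1):
  atom 1: C, bond orders sum to 1 (valence 4) → 3 H
  atom 2: C, bond orders sum to 3 (valence 4) → 1 H
  atom 3: C, bond orders sum to 1 (valence 4) → 3 H
  atom 4: C, bond orders sum to 2 (valence 4) → 2 H
  atom 5: C, bond orders sum to 2 (valence 4) → 2 H
  atom 6: C, bond orders sum to 3 (valence 4) → 1 H
  atom 7: C, bond orders sum to 1 (valence 4) → 3 H
  atom 8: F (halogen, monovalent) → 0 H
Totals → C:7, H:15, F:1.
In Hill order: C7H15F.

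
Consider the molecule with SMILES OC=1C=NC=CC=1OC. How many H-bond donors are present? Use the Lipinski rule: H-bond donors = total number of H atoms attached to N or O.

1

Donors: find every N or O and count the H atoms it carries.
  atom 1 (O): bond orders sum to 1 → 1 H
  atom 4 (N): bond orders sum to 3 → 0 H
  atom 8 (O): bond orders sum to 2 → 0 H
Lipinski HBD = 1.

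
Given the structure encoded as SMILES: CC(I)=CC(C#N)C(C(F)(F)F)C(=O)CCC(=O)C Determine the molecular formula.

C12H13F3INO2

Walk through each heavy atom and fill implicit hydrogens from standard valence (C 4, N 3, O 2, S 2, halogen 1):
  atom 1: C, bond orders sum to 1 (valence 4) → 3 H
  atom 2: C, bond orders sum to 4 (valence 4) → 0 H
  atom 3: I (halogen, monovalent) → 0 H
  atom 4: C, bond orders sum to 3 (valence 4) → 1 H
  atom 5: C, bond orders sum to 3 (valence 4) → 1 H
  atom 6: C, bond orders sum to 4 (valence 4) → 0 H
  atom 7: N, bond orders sum to 3 (valence 3) → 0 H
  atom 8: C, bond orders sum to 3 (valence 4) → 1 H
  atom 9: C, bond orders sum to 4 (valence 4) → 0 H
  atom 10: F (halogen, monovalent) → 0 H
  atom 11: F (halogen, monovalent) → 0 H
  atom 12: F (halogen, monovalent) → 0 H
  atom 13: C, bond orders sum to 4 (valence 4) → 0 H
  atom 14: O, bond orders sum to 2 (valence 2) → 0 H
  atom 15: C, bond orders sum to 2 (valence 4) → 2 H
  atom 16: C, bond orders sum to 2 (valence 4) → 2 H
  atom 17: C, bond orders sum to 4 (valence 4) → 0 H
  atom 18: O, bond orders sum to 2 (valence 2) → 0 H
  atom 19: C, bond orders sum to 1 (valence 4) → 3 H
Totals → C:12, H:13, F:3, I:1, N:1, O:2.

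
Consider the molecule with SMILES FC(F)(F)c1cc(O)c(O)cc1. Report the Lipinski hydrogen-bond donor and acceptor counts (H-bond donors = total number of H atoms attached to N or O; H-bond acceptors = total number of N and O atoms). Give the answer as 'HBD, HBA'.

Donors: find every N or O and count the H atoms it carries.
  atom 8 (O): bond orders sum to 1 → 1 H
  atom 10 (O): bond orders sum to 1 → 1 H
Lipinski HBD = 2.
Acceptors: N atoms = 0, O atoms = 2 → HBA = 2.

2, 2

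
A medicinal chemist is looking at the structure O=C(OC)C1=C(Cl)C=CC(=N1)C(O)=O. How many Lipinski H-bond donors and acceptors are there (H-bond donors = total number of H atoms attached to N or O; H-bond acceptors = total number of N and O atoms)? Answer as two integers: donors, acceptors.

1, 5

Donors: find every N or O and count the H atoms it carries.
  atom 1 (O): bond orders sum to 2 → 0 H
  atom 3 (O): bond orders sum to 2 → 0 H
  atom 11 (N): bond orders sum to 3 → 0 H
  atom 13 (O): bond orders sum to 1 → 1 H
  atom 14 (O): bond orders sum to 2 → 0 H
Lipinski HBD = 1.
Acceptors: N atoms = 1, O atoms = 4 → HBA = 5.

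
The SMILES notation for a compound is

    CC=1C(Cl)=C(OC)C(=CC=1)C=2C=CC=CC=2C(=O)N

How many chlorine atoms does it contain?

Scan the SMILES for Cl atoms (remember two-letter symbols like Cl and Br are single atoms).
Chlorine count: 1.

1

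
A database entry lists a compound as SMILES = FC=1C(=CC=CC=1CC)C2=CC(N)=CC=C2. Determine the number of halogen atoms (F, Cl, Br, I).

Halogen atoms appear at heavy-atom position 1 (1×F).
Other groups present: 1 primary amine.
Halogen count: 1.

1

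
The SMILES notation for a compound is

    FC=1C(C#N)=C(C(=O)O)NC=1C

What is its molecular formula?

C7H5FN2O2

Walk through each heavy atom and fill implicit hydrogens from standard valence (C 4, N 3, O 2, S 2, halogen 1):
  atom 1: F (halogen, monovalent) → 0 H
  atom 2: C, bond orders sum to 4 (valence 4) → 0 H
  atom 3: C, bond orders sum to 4 (valence 4) → 0 H
  atom 4: C, bond orders sum to 4 (valence 4) → 0 H
  atom 5: N, bond orders sum to 3 (valence 3) → 0 H
  atom 6: C, bond orders sum to 4 (valence 4) → 0 H
  atom 7: C, bond orders sum to 4 (valence 4) → 0 H
  atom 8: O, bond orders sum to 2 (valence 2) → 0 H
  atom 9: O, bond orders sum to 1 (valence 2) → 1 H
  atom 10: N, bond orders sum to 2 (valence 3) → 1 H
  atom 11: C, bond orders sum to 4 (valence 4) → 0 H
  atom 12: C, bond orders sum to 1 (valence 4) → 3 H
Totals → C:7, H:5, F:1, N:2, O:2.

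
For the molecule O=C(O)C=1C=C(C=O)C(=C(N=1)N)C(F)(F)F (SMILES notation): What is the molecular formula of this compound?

Walk through each heavy atom and fill implicit hydrogens from standard valence (C 4, N 3, O 2, S 2, halogen 1):
  atom 1: O, bond orders sum to 2 (valence 2) → 0 H
  atom 2: C, bond orders sum to 4 (valence 4) → 0 H
  atom 3: O, bond orders sum to 1 (valence 2) → 1 H
  atom 4: C, bond orders sum to 4 (valence 4) → 0 H
  atom 5: C, bond orders sum to 3 (valence 4) → 1 H
  atom 6: C, bond orders sum to 4 (valence 4) → 0 H
  atom 7: C, bond orders sum to 3 (valence 4) → 1 H
  atom 8: O, bond orders sum to 2 (valence 2) → 0 H
  atom 9: C, bond orders sum to 4 (valence 4) → 0 H
  atom 10: C, bond orders sum to 4 (valence 4) → 0 H
  atom 11: N, bond orders sum to 3 (valence 3) → 0 H
  atom 12: N, bond orders sum to 1 (valence 3) → 2 H
  atom 13: C, bond orders sum to 4 (valence 4) → 0 H
  atom 14: F (halogen, monovalent) → 0 H
  atom 15: F (halogen, monovalent) → 0 H
  atom 16: F (halogen, monovalent) → 0 H
Totals → C:8, H:5, F:3, N:2, O:3.
In Hill order: C8H5F3N2O3.

C8H5F3N2O3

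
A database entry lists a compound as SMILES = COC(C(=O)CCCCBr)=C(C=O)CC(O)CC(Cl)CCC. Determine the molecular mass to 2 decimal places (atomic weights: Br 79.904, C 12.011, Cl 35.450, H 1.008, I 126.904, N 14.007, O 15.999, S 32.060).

First, the molecular formula is C16H26BrClO4 (counting implicit H from valence).
  Br: 1 × 79.904 = 79.904
  C: 16 × 12.011 = 192.176
  Cl: 1 × 35.450 = 35.450
  H: 26 × 1.008 = 26.208
  O: 4 × 15.999 = 63.996
Sum: 1×79.904 + 16×12.011 + 1×35.450 + 26×1.008 + 4×15.999 = 397.734 → 397.73 g/mol.

397.73 g/mol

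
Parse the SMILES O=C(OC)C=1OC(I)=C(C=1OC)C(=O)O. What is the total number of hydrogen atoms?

Walk through each heavy atom and fill implicit hydrogens from standard valence (C 4, N 3, O 2, S 2, halogen 1):
  atom 1: O, bond orders sum to 2 (valence 2) → 0 H
  atom 2: C, bond orders sum to 4 (valence 4) → 0 H
  atom 3: O, bond orders sum to 2 (valence 2) → 0 H
  atom 4: C, bond orders sum to 1 (valence 4) → 3 H
  atom 5: C, bond orders sum to 4 (valence 4) → 0 H
  atom 6: O, bond orders sum to 2 (valence 2) → 0 H
  atom 7: C, bond orders sum to 4 (valence 4) → 0 H
  atom 8: I (halogen, monovalent) → 0 H
  atom 9: C, bond orders sum to 4 (valence 4) → 0 H
  atom 10: C, bond orders sum to 4 (valence 4) → 0 H
  atom 11: O, bond orders sum to 2 (valence 2) → 0 H
  atom 12: C, bond orders sum to 1 (valence 4) → 3 H
  atom 13: C, bond orders sum to 4 (valence 4) → 0 H
  atom 14: O, bond orders sum to 2 (valence 2) → 0 H
  atom 15: O, bond orders sum to 1 (valence 2) → 1 H
Total hydrogens: 7.

7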